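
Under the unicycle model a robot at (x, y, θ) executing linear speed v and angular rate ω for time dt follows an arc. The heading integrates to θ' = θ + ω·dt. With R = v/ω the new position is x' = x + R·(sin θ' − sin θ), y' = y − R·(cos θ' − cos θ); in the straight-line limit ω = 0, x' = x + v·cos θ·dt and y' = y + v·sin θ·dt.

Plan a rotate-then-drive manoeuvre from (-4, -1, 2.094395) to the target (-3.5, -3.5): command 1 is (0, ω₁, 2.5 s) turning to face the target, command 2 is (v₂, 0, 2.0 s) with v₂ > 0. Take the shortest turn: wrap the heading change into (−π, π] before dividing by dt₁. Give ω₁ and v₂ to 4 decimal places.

heading to target = atan2(-3.5−-1, -3.5−-4) = -1.3734
Δθ = wrap(-1.3734 − 2.0944) = 2.8154; ω₁ = Δθ/dt₁ = 1.1262
distance = √((-3.5−-4)² + (-3.5−-1)²) = 2.5495; v₂ = distance/dt₂ = 1.2748

ω₁ = 1.1262, v₂ = 1.2748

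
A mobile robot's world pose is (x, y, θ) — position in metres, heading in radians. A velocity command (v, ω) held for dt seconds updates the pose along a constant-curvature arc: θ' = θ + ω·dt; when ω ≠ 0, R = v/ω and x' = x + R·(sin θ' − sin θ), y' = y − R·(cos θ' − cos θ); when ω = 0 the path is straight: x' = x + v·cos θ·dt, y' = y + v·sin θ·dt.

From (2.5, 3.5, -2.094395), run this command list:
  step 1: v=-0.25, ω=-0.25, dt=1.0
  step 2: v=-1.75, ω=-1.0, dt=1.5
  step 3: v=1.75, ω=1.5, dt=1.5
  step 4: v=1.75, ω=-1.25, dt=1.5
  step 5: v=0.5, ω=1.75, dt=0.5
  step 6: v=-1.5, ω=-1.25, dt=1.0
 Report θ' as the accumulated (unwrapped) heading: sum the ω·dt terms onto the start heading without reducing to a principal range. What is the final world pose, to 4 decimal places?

(2.4223, 1.5205, -3.8444)

step 1: θ'=-2.3444 (R=1.0000) → pose (2.6506, 3.6987, -2.3444)
step 2: θ'=-3.8444 (R=1.7500) → pose (5.0337, 3.8113, -3.8444)
step 3: θ'=-1.5944 (R=1.1667) → pose (3.1133, 2.9486, -1.5944)
step 4: θ'=-3.4694 (R=-1.4000) → pose (1.2629, 1.6562, -3.4694)
step 5: θ'=-2.5944 (R=0.2857) → pose (1.0223, 1.6297, -2.5944)
step 6: θ'=-3.8444 (R=1.2000) → pose (2.4223, 1.5205, -3.8444)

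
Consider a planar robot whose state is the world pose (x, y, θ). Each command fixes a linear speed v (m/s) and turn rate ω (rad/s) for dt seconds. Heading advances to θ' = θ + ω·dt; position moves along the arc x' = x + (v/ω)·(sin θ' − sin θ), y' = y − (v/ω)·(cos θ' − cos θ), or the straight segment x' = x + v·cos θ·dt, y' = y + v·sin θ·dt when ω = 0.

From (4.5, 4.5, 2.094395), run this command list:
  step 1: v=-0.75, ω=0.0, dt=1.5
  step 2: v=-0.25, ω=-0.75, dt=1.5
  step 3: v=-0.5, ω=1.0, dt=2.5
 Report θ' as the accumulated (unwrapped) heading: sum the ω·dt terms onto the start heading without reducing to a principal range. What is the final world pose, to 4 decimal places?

step 1: θ'=2.0944 (straight) → pose (5.0625, 3.5257, 2.0944)
step 2: θ'=0.9694 (R=0.3333) → pose (5.0487, 3.1705, 0.9694)
step 3: θ'=3.4694 (R=-0.5000) → pose (5.6219, 2.4142, 3.4694)

(5.6219, 2.4142, 3.4694)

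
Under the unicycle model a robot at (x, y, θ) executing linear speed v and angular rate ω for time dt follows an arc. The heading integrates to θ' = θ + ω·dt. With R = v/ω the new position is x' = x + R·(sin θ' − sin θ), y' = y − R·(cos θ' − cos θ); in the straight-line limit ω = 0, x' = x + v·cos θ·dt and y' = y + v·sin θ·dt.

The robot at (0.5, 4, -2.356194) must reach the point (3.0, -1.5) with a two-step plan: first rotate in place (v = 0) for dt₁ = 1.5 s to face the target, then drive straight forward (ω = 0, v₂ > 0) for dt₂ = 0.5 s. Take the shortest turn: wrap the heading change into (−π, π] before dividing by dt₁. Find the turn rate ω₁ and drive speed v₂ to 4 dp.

ω₁ = 0.8080, v₂ = 12.0830

heading to target = atan2(-1.5−4, 3−0.5) = -1.1442
Δθ = wrap(-1.1442 − -2.3562) = 1.2120; ω₁ = Δθ/dt₁ = 0.8080
distance = √((3−0.5)² + (-1.5−4)²) = 6.0415; v₂ = distance/dt₂ = 12.0830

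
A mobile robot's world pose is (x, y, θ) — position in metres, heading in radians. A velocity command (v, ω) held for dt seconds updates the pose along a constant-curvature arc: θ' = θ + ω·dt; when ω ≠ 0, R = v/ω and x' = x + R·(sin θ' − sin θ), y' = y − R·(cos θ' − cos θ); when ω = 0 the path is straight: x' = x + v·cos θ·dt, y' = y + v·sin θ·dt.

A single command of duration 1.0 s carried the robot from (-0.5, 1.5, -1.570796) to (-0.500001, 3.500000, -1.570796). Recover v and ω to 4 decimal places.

Δθ = -1.570796 − -1.570796 = 0.000000
ω = Δθ/dt = 0.000000/1.0 = 0.0000
ω = 0 → v = (Δx·cos θ + Δy·sin θ)/dt = -2.0000

v = -2.0000, ω = 0.0000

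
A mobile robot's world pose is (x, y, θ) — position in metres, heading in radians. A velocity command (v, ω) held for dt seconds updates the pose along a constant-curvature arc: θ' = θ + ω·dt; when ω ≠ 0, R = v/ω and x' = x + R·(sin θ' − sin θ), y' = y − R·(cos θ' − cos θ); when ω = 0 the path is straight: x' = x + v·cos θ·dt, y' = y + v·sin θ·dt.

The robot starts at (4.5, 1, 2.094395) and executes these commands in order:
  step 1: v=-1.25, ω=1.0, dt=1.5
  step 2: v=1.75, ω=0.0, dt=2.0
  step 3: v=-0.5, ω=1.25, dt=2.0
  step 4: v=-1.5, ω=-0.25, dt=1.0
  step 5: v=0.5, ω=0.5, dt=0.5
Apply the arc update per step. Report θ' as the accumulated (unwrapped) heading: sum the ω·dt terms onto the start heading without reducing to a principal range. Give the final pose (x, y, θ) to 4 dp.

(1.6963, 0.1072, 6.0944)

step 1: θ'=3.5944 (R=-1.2500) → pose (6.1294, 0.5010, 3.5944)
step 2: θ'=3.5944 (straight) → pose (2.9821, -1.0302, 3.5944)
step 3: θ'=6.0944 (R=-0.4000) → pose (2.8822, -0.2777, 6.0944)
step 4: θ'=5.8444 (R=6.0000) → pose (1.4591, 0.1841, 5.8444)
step 5: θ'=6.0944 (R=1.0000) → pose (1.6963, 0.1072, 6.0944)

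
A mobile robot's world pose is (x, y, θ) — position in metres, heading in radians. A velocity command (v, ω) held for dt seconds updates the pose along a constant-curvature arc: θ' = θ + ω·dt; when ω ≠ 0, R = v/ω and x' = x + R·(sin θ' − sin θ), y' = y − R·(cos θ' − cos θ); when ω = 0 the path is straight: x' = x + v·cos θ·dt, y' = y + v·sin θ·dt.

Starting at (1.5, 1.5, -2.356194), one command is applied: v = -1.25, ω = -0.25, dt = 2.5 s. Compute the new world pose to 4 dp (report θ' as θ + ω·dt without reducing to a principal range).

θ' = -2.3562 + -0.25·2.5 = -2.9812
R = v/ω = -1.25/-0.25 = 5.0000
x' = 1.5 + 5.0000·(sin -2.9812 − sin -2.3562) = 4.2370
y' = 1.5 − 5.0000·(cos -2.9812 − cos -2.3562) = 2.9003

(4.2370, 2.9003, -2.9812)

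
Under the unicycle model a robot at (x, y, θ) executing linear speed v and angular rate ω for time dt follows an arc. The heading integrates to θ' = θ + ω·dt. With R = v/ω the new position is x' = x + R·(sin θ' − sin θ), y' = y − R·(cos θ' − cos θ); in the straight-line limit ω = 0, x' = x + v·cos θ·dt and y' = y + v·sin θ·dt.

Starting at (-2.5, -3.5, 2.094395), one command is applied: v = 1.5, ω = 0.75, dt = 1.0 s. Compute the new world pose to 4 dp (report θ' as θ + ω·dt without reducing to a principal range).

θ' = 2.0944 + 0.75·1.0 = 2.8444
R = v/ω = 1.5/0.75 = 2.0000
x' = -2.5 + 2.0000·(sin 2.8444 − sin 2.0944) = -3.6464
y' = -3.5 − 2.0000·(cos 2.8444 − cos 2.0944) = -2.5877

(-3.6464, -2.5877, 2.8444)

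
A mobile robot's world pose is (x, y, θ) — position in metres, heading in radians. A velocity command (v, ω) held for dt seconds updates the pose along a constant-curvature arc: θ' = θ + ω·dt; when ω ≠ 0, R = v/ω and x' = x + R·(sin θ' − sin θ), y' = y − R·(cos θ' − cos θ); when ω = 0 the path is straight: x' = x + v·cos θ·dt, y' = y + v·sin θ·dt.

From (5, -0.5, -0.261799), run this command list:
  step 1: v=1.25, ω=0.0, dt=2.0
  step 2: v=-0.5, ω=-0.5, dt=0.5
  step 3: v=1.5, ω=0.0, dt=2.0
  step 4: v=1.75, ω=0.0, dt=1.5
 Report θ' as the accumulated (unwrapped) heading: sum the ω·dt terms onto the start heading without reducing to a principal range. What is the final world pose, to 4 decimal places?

(12.0881, -3.8078, -0.5118)

step 1: θ'=-0.2618 (straight) → pose (7.4148, -1.1470, -0.2618)
step 2: θ'=-0.5118 (R=1.0000) → pose (7.1839, -1.0530, -0.5118)
step 3: θ'=-0.5118 (straight) → pose (9.7995, -2.5222, -0.5118)
step 4: θ'=-0.5118 (straight) → pose (12.0881, -3.8078, -0.5118)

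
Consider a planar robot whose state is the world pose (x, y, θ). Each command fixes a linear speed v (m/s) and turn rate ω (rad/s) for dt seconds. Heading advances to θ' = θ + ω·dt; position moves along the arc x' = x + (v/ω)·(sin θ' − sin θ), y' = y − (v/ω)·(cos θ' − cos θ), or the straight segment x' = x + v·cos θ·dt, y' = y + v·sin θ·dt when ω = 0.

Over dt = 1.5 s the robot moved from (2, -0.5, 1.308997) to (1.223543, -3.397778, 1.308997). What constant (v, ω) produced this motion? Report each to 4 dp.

v = -2.0000, ω = 0.0000

Δθ = 1.308997 − 1.308997 = 0.000000
ω = Δθ/dt = 0.000000/1.5 = 0.0000
ω = 0 → v = (Δx·cos θ + Δy·sin θ)/dt = -2.0000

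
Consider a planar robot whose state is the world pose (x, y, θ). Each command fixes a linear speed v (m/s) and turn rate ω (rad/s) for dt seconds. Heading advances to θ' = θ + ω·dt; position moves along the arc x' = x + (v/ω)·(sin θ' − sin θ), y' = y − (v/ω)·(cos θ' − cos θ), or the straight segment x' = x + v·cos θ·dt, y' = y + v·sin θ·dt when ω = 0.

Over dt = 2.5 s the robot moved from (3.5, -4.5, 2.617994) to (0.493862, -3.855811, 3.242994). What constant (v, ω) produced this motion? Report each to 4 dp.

Δθ = 3.242994 − 2.617994 = 0.625000
ω = Δθ/dt = 0.625000/2.5 = 0.2500
R = Δx/(sin θ' − sin θ) = 5.0000
v = R·ω = 5.0000·0.2500 = 1.2500

v = 1.2500, ω = 0.2500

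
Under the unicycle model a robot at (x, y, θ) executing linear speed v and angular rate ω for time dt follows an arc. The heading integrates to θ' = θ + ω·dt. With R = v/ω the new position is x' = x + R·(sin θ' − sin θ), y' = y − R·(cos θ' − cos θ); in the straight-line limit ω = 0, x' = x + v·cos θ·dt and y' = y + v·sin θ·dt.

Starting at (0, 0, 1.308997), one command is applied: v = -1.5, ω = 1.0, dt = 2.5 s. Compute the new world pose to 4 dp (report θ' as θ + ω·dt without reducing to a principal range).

θ' = 1.3090 + 1.0·2.5 = 3.8090
R = v/ω = -1.5/1.0 = -1.5000
x' = 0 + -1.5000·(sin 3.8090 − sin 1.3090) = 2.3773
y' = 0 − -1.5000·(cos 3.8090 − cos 1.3090) = -1.5664

(2.3773, -1.5664, 3.8090)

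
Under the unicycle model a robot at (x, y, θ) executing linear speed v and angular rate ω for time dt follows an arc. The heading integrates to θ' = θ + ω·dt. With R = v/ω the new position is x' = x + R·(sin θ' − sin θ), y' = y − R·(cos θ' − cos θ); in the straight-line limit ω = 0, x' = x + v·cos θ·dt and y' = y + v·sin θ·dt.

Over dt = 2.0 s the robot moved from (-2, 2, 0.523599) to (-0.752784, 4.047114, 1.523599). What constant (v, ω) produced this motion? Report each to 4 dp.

v = 1.2500, ω = 0.5000

Δθ = 1.523599 − 0.523599 = 1.000000
ω = Δθ/dt = 1.000000/2.0 = 0.5000
R = −Δy/(cos θ' − cos θ) = 2.5000
v = R·ω = 2.5000·0.5000 = 1.2500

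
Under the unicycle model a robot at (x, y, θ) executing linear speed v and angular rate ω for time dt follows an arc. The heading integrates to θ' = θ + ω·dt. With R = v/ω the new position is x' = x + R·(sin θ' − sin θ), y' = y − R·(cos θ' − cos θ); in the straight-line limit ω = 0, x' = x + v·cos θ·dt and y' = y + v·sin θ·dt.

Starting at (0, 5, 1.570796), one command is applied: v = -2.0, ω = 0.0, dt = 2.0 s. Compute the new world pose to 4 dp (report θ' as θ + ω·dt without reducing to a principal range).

θ' = 1.5708 + 0.0·2.0 = 1.5708
ω = 0 → straight: x' = 0 + -2.0·cos(1.5708)·2.0 = 0.0000
y' = 5 + -2.0·sin(1.5708)·2.0 = 1.0000

(0.0000, 1.0000, 1.5708)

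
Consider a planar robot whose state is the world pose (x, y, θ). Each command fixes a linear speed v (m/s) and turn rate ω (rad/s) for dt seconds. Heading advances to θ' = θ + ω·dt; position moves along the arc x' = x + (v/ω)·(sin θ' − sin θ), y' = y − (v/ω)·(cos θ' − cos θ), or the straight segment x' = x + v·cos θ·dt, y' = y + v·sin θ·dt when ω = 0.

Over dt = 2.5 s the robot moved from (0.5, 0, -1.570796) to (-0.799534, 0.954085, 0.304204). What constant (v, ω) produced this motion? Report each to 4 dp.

v = -0.7500, ω = 0.7500

Δθ = 0.304204 − -1.570796 = 1.875000
ω = Δθ/dt = 1.875000/2.5 = 0.7500
R = Δx/(sin θ' − sin θ) = -1.0000
v = R·ω = -1.0000·0.7500 = -0.7500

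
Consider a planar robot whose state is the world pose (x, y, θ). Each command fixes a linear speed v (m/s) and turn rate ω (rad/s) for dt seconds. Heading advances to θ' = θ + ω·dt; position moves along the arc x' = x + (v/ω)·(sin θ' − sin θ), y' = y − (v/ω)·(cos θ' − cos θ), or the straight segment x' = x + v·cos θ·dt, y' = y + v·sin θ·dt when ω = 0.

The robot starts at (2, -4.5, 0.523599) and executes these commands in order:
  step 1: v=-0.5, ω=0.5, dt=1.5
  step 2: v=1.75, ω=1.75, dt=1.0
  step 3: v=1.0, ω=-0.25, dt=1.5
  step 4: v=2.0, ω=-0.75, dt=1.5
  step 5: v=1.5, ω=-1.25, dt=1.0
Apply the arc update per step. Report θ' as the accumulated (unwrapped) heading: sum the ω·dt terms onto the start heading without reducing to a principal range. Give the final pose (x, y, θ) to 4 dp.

step 1: θ'=1.2736 (R=-1.0000) → pose (1.5438, -5.0732, 1.2736)
step 2: θ'=3.0236 (R=1.0000) → pose (0.7054, -3.7873, 3.0236)
step 3: θ'=2.6486 (R=-4.0000) → pose (-0.7168, -3.3388, 2.6486)
step 4: θ'=1.5236 (R=-2.6667) → pose (-2.1184, -0.8639, 1.5236)
step 5: θ'=0.2736 (R=-1.2000) → pose (-1.2440, 0.2349, 0.2736)

(-1.2440, 0.2349, 0.2736)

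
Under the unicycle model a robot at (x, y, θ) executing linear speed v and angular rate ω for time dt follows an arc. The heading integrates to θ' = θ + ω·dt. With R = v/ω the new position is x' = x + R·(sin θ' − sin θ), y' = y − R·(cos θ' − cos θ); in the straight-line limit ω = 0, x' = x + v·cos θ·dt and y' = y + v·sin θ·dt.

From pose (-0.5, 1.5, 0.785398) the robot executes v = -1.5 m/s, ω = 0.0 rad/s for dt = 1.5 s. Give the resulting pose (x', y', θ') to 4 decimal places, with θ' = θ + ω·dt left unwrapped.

(-2.0910, -0.0910, 0.7854)

θ' = 0.7854 + 0.0·1.5 = 0.7854
ω = 0 → straight: x' = -0.5 + -1.5·cos(0.7854)·1.5 = -2.0910
y' = 1.5 + -1.5·sin(0.7854)·1.5 = -0.0910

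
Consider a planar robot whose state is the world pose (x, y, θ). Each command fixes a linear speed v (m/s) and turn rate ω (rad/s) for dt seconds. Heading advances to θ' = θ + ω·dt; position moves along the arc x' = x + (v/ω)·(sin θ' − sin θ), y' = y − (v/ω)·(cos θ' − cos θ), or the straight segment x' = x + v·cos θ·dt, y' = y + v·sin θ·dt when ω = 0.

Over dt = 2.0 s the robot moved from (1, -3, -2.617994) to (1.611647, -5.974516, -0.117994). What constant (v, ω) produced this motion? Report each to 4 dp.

v = 2.0000, ω = 1.2500

Δθ = -0.117994 − -2.617994 = 2.500000
ω = Δθ/dt = 2.500000/2.0 = 1.2500
R = −Δy/(cos θ' − cos θ) = 1.6000
v = R·ω = 1.6000·1.2500 = 2.0000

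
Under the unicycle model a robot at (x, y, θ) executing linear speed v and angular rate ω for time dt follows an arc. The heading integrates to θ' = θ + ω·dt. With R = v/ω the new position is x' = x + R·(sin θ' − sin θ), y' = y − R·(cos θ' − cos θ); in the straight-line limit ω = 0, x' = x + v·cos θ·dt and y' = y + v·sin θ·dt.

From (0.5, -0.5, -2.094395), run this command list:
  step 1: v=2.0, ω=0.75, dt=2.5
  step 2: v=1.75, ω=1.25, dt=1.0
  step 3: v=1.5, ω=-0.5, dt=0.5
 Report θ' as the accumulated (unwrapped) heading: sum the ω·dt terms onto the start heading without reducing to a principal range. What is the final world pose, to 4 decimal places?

(4.1961, -3.2011, 0.7806)

step 1: θ'=-0.2194 (R=2.6667) → pose (2.2290, -4.4361, -0.2194)
step 2: θ'=1.0306 (R=1.4000) → pose (3.7344, -3.7897, 1.0306)
step 3: θ'=0.7806 (R=-3.0000) → pose (4.1961, -3.2011, 0.7806)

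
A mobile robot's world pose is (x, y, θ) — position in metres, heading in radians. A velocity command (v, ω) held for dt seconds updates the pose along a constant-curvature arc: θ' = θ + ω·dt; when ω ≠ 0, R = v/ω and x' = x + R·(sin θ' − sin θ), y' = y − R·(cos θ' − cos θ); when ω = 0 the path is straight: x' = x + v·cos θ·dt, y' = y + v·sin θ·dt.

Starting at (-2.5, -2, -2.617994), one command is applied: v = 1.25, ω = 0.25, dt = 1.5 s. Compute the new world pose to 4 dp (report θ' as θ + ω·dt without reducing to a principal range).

(-3.9123, -3.2166, -2.2430)

θ' = -2.6180 + 0.25·1.5 = -2.2430
R = v/ω = 1.25/0.25 = 5.0000
x' = -2.5 + 5.0000·(sin -2.2430 − sin -2.6180) = -3.9123
y' = -2 − 5.0000·(cos -2.2430 − cos -2.6180) = -3.2166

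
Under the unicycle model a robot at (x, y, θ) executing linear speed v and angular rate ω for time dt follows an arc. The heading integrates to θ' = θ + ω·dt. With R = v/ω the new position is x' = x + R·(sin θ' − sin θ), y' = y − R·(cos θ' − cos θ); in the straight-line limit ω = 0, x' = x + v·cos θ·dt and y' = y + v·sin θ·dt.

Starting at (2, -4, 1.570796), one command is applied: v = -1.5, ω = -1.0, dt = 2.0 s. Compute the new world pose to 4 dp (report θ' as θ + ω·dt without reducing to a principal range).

θ' = 1.5708 + -1.0·2.0 = -0.4292
R = v/ω = -1.5/-1.0 = 1.5000
x' = 2 + 1.5000·(sin -0.4292 − sin 1.5708) = -0.1242
y' = -4 − 1.5000·(cos -0.4292 − cos 1.5708) = -5.3639

(-0.1242, -5.3639, -0.4292)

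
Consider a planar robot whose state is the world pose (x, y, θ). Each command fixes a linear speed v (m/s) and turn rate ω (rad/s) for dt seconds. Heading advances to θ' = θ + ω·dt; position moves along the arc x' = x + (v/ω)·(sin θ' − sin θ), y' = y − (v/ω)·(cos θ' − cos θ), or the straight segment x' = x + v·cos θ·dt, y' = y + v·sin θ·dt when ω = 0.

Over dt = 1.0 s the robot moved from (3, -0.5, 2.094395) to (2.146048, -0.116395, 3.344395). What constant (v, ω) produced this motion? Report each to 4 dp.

Δθ = 3.344395 − 2.094395 = 1.250000
ω = Δθ/dt = 1.250000/1.0 = 1.2500
R = Δx/(sin θ' − sin θ) = 0.8000
v = R·ω = 0.8000·1.2500 = 1.0000

v = 1.0000, ω = 1.2500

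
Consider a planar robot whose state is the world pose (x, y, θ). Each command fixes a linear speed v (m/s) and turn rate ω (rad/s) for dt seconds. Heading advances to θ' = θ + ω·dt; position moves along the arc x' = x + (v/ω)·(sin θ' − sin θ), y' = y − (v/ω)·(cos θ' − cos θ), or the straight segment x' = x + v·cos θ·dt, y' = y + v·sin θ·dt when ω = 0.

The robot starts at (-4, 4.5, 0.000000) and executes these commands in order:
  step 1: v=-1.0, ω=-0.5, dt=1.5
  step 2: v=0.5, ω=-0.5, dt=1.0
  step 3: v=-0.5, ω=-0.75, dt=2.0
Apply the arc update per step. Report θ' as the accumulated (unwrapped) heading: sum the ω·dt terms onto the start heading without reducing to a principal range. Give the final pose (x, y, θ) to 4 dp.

(-4.7177, 5.4467, -2.7500)

step 1: θ'=-0.7500 (R=2.0000) → pose (-5.3633, 5.0366, -0.7500)
step 2: θ'=-1.2500 (R=-1.0000) → pose (-5.0959, 4.6203, -1.2500)
step 3: θ'=-2.7500 (R=0.6667) → pose (-4.7177, 5.4467, -2.7500)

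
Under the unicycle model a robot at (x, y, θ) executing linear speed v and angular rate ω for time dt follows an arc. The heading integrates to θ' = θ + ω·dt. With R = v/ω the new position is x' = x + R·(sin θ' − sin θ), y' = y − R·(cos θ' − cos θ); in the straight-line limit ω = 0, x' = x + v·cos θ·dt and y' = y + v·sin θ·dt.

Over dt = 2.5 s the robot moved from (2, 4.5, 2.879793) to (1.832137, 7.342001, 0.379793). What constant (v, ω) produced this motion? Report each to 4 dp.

v = 1.5000, ω = -1.0000

Δθ = 0.379793 − 2.879793 = -2.500000
ω = Δθ/dt = -2.500000/2.5 = -1.0000
R = −Δy/(cos θ' − cos θ) = -1.5000
v = R·ω = -1.5000·-1.0000 = 1.5000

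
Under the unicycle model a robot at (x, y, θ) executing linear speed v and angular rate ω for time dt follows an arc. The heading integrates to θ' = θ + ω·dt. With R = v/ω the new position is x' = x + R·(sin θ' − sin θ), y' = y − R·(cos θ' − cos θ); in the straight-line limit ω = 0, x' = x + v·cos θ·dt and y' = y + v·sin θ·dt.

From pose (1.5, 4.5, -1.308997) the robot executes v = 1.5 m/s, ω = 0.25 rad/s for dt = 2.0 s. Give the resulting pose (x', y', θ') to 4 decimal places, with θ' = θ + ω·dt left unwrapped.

θ' = -1.3090 + 0.25·2.0 = -0.8090
R = v/ω = 1.5/0.25 = 6.0000
x' = 1.5 + 6.0000·(sin -0.8090 − sin -1.3090) = 2.9540
y' = 4.5 − 6.0000·(cos -0.8090 − cos -1.3090) = 1.9116

(2.9540, 1.9116, -0.8090)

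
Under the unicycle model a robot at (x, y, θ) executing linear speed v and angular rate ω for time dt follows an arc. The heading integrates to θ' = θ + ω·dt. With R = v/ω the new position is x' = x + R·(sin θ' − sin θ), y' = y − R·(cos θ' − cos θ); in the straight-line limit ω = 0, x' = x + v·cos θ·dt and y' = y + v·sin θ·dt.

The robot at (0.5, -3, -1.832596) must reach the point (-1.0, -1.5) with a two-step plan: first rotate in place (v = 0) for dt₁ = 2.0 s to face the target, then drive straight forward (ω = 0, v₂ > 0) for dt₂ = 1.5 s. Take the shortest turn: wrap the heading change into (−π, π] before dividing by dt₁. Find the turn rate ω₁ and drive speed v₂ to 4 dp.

heading to target = atan2(-1.5−-3, -1−0.5) = 2.3562
Δθ = wrap(2.3562 − -1.8326) = -2.0944; ω₁ = Δθ/dt₁ = -1.0472
distance = √((-1−0.5)² + (-1.5−-3)²) = 2.1213; v₂ = distance/dt₂ = 1.4142

ω₁ = -1.0472, v₂ = 1.4142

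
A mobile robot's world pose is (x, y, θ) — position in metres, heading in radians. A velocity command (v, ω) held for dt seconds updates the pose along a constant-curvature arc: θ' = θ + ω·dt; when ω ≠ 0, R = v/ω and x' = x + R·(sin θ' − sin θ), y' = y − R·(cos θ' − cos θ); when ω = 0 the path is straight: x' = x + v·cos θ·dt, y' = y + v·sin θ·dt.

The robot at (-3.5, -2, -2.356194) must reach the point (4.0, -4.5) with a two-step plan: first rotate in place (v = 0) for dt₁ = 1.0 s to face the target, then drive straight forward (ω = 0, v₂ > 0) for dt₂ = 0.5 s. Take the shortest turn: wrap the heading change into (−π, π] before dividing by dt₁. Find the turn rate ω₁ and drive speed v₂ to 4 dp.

ω₁ = 2.0344, v₂ = 15.8114

heading to target = atan2(-4.5−-2, 4−-3.5) = -0.3218
Δθ = wrap(-0.3218 − -2.3562) = 2.0344; ω₁ = Δθ/dt₁ = 2.0344
distance = √((4−-3.5)² + (-4.5−-2)²) = 7.9057; v₂ = distance/dt₂ = 15.8114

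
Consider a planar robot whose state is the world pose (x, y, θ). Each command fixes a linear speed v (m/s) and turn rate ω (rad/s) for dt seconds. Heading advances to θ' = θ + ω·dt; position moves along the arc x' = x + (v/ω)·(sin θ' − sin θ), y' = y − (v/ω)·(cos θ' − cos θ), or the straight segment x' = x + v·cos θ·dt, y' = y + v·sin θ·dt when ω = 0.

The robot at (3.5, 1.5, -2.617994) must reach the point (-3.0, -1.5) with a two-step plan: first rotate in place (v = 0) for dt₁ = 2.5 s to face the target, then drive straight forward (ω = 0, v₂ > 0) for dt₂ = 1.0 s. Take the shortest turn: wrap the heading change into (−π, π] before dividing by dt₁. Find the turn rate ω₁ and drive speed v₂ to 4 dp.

ω₁ = -0.0365, v₂ = 7.1589

heading to target = atan2(-1.5−1.5, -3−3.5) = -2.7092
Δθ = wrap(-2.7092 − -2.6180) = -0.0912; ω₁ = Δθ/dt₁ = -0.0365
distance = √((-3−3.5)² + (-1.5−1.5)²) = 7.1589; v₂ = distance/dt₂ = 7.1589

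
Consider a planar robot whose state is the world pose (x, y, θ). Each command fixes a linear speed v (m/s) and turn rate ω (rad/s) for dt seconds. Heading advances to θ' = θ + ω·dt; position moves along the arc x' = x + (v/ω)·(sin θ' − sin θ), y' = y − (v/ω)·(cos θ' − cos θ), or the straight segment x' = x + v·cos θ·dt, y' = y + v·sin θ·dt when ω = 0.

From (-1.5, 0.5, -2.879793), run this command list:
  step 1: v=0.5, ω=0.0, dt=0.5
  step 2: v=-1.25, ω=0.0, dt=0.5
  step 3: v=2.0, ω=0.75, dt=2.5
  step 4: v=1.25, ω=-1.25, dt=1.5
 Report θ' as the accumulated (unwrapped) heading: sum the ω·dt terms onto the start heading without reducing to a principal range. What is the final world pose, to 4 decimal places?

step 1: θ'=-2.8798 (straight) → pose (-1.7415, 0.4353, -2.8798)
step 2: θ'=-2.8798 (straight) → pose (-1.1378, 0.5971, -2.8798)
step 3: θ'=-1.0048 (R=2.6667) → pose (-2.6984, -3.4088, -1.0048)
step 4: θ'=-2.8798 (R=-1.0000) → pose (-3.2836, -4.9110, -2.8798)

(-3.2836, -4.9110, -2.8798)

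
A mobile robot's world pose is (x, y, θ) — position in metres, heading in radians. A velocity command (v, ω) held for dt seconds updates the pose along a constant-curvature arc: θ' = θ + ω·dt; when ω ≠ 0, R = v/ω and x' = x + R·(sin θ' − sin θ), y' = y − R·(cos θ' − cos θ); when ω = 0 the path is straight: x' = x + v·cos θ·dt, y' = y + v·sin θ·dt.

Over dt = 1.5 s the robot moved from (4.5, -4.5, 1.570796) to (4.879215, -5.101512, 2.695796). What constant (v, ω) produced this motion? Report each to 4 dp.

v = -0.5000, ω = 0.7500

Δθ = 2.695796 − 1.570796 = 1.125000
ω = Δθ/dt = 1.125000/1.5 = 0.7500
R = −Δy/(cos θ' − cos θ) = -0.6667
v = R·ω = -0.6667·0.7500 = -0.5000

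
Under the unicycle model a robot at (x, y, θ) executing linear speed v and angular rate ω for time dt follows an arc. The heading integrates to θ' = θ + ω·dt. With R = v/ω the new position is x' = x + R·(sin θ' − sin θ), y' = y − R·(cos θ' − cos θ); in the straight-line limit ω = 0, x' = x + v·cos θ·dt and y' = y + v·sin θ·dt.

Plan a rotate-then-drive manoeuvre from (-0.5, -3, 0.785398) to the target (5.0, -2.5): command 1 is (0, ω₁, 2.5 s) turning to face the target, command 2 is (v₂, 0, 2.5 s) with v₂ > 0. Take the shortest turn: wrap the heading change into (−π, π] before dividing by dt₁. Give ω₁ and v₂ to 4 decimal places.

heading to target = atan2(-2.5−-3, 5−-0.5) = 0.0907
Δθ = wrap(0.0907 − 0.7854) = -0.6947; ω₁ = Δθ/dt₁ = -0.2779
distance = √((5−-0.5)² + (-2.5−-3)²) = 5.5227; v₂ = distance/dt₂ = 2.2091

ω₁ = -0.2779, v₂ = 2.2091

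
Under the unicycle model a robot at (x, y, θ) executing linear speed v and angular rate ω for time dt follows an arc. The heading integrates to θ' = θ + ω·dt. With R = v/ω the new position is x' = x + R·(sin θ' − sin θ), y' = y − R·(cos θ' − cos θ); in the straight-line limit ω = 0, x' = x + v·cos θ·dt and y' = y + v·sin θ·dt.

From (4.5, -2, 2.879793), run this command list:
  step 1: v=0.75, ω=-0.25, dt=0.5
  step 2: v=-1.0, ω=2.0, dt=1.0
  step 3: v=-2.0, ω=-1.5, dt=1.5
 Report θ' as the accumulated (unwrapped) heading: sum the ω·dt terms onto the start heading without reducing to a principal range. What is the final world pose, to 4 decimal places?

(6.9579, -0.2678, 2.5048)

step 1: θ'=2.7548 (R=-3.0000) → pose (4.1448, -1.8806, 2.7548)
step 2: θ'=4.7548 (R=-0.5000) → pose (4.8329, -1.3963, 4.7548)
step 3: θ'=2.5048 (R=1.3333) → pose (6.9579, -0.2678, 2.5048)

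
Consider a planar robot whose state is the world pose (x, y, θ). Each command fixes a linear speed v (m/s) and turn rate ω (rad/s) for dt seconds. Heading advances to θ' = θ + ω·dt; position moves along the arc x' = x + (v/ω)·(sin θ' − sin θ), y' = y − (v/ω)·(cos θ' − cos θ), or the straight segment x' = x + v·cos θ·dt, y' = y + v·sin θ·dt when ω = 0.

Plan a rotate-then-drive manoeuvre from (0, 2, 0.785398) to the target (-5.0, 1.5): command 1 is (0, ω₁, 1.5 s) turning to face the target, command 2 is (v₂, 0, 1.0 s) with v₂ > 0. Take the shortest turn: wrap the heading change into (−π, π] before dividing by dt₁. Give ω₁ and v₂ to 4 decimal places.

ω₁ = 1.6372, v₂ = 5.0249

heading to target = atan2(1.5−2, -5−0) = -3.0419
Δθ = wrap(-3.0419 − 0.7854) = 2.4559; ω₁ = Δθ/dt₁ = 1.6372
distance = √((-5−0)² + (1.5−2)²) = 5.0249; v₂ = distance/dt₂ = 5.0249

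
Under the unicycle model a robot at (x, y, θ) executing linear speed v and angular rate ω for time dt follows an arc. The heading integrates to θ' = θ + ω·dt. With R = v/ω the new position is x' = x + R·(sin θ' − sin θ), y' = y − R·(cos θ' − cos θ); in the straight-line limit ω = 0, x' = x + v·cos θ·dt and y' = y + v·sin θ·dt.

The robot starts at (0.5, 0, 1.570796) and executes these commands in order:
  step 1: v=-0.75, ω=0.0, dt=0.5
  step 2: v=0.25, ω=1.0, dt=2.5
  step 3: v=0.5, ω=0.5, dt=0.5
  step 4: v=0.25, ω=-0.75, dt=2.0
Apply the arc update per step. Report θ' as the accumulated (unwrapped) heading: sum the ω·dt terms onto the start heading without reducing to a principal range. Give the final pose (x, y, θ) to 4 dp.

(-0.4867, -0.6313, 2.8208)

step 1: θ'=1.5708 (straight) → pose (0.5000, -0.3750, 1.5708)
step 2: θ'=4.0708 (R=0.2500) → pose (0.0497, -0.2254, 4.0708)
step 3: θ'=4.3208 (R=1.0000) → pose (-0.0734, -0.4422, 4.3208)
step 4: θ'=2.8208 (R=-0.3333) → pose (-0.4867, -0.6313, 2.8208)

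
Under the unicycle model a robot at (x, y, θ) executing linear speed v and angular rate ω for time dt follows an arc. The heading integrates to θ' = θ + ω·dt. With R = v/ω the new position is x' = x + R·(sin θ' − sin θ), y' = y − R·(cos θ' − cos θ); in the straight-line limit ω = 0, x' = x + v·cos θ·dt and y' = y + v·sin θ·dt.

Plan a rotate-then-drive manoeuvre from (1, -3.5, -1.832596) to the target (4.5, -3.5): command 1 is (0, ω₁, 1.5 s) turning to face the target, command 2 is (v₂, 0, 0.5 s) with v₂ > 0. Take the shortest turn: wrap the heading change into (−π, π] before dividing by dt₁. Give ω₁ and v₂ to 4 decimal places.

ω₁ = 1.2217, v₂ = 7.0000

heading to target = atan2(-3.5−-3.5, 4.5−1) = 0.0000
Δθ = wrap(0.0000 − -1.8326) = 1.8326; ω₁ = Δθ/dt₁ = 1.2217
distance = √((4.5−1)² + (-3.5−-3.5)²) = 3.5000; v₂ = distance/dt₂ = 7.0000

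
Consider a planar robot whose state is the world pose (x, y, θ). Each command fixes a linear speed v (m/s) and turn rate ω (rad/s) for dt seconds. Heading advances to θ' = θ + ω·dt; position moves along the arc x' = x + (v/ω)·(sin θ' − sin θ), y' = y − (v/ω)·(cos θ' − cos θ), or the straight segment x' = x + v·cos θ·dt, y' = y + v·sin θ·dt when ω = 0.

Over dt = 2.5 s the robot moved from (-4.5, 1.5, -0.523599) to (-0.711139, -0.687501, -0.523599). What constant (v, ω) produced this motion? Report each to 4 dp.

Δθ = -0.523599 − -0.523599 = 0.000000
ω = Δθ/dt = 0.000000/2.5 = 0.0000
ω = 0 → v = (Δx·cos θ + Δy·sin θ)/dt = 1.7500

v = 1.7500, ω = 0.0000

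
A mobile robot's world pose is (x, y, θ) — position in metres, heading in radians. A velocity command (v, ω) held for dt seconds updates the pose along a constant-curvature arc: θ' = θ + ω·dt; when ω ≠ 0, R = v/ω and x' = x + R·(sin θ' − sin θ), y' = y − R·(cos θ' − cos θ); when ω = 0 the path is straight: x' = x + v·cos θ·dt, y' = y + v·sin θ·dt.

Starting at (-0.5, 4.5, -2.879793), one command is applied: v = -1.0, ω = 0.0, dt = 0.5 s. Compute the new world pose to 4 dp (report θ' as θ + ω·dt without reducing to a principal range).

θ' = -2.8798 + 0.0·0.5 = -2.8798
ω = 0 → straight: x' = -0.5 + -1.0·cos(-2.8798)·0.5 = -0.0170
y' = 4.5 + -1.0·sin(-2.8798)·0.5 = 4.6294

(-0.0170, 4.6294, -2.8798)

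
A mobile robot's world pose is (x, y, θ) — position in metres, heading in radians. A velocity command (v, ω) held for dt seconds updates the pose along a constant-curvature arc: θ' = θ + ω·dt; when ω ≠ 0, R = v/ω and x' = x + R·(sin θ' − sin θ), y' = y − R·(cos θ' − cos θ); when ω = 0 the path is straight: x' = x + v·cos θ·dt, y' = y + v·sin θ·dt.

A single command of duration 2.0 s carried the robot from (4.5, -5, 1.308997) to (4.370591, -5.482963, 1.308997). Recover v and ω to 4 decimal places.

Δθ = 1.308997 − 1.308997 = 0.000000
ω = Δθ/dt = 0.000000/2.0 = 0.0000
ω = 0 → v = (Δx·cos θ + Δy·sin θ)/dt = -0.2500

v = -0.2500, ω = 0.0000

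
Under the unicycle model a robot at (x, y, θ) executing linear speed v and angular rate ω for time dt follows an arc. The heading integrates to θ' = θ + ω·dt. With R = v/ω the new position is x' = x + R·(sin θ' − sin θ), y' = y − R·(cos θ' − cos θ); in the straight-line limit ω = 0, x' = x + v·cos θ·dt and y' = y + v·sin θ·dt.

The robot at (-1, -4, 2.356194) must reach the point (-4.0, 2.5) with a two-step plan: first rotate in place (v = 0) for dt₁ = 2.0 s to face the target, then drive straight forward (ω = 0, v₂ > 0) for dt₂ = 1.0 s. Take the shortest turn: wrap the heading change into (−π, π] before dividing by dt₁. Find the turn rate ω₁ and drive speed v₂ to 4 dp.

ω₁ = -0.1765, v₂ = 7.1589

heading to target = atan2(2.5−-4, -4−-1) = 2.0032
Δθ = wrap(2.0032 − 2.3562) = -0.3530; ω₁ = Δθ/dt₁ = -0.1765
distance = √((-4−-1)² + (2.5−-4)²) = 7.1589; v₂ = distance/dt₂ = 7.1589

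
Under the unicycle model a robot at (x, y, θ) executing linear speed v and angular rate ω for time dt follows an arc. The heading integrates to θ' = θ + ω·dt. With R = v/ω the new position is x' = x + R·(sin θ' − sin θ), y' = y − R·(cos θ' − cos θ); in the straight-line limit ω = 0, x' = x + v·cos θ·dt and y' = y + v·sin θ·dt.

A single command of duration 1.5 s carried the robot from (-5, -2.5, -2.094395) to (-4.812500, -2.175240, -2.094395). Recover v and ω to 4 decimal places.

v = -0.2500, ω = 0.0000

Δθ = -2.094395 − -2.094395 = 0.000000
ω = Δθ/dt = 0.000000/1.5 = 0.0000
ω = 0 → v = (Δx·cos θ + Δy·sin θ)/dt = -0.2500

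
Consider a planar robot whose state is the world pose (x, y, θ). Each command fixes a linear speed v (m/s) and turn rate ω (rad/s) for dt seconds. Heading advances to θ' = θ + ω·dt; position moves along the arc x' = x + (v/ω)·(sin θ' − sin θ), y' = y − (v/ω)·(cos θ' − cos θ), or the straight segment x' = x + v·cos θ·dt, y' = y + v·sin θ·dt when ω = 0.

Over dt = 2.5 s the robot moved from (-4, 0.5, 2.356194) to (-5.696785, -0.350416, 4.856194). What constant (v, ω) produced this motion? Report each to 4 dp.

v = 1.0000, ω = 1.0000

Δθ = 4.856194 − 2.356194 = 2.500000
ω = Δθ/dt = 2.500000/2.5 = 1.0000
R = Δx/(sin θ' − sin θ) = 1.0000
v = R·ω = 1.0000·1.0000 = 1.0000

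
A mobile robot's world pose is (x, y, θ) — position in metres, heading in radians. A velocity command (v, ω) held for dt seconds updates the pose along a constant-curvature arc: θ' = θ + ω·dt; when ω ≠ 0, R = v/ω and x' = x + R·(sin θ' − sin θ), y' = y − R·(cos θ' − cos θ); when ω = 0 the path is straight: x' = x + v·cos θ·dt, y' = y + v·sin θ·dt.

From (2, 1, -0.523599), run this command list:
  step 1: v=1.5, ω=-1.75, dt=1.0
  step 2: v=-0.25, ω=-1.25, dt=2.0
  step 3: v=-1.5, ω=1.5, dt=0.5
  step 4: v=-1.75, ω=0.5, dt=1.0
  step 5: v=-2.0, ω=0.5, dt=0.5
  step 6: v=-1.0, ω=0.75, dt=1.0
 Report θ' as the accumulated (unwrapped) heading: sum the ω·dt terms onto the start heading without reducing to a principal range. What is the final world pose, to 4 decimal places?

step 1: θ'=-2.2736 (R=-0.8571) → pose (2.2255, -0.2963, -2.2736)
step 2: θ'=-4.7736 (R=0.2000) → pose (2.5777, -0.4378, -4.7736)
step 3: θ'=-4.0236 (R=-1.0000) → pose (2.8038, -1.1346, -4.0236)
step 4: θ'=-3.5236 (R=-3.5000) → pose (4.2011, -2.1577, -3.5236)
step 5: θ'=-3.2736 (R=-4.0000) → pose (5.1658, -2.4112, -3.2736)
step 6: θ'=-2.5236 (R=-1.3333) → pose (6.1138, -2.1762, -2.5236)

(6.1138, -2.1762, -2.5236)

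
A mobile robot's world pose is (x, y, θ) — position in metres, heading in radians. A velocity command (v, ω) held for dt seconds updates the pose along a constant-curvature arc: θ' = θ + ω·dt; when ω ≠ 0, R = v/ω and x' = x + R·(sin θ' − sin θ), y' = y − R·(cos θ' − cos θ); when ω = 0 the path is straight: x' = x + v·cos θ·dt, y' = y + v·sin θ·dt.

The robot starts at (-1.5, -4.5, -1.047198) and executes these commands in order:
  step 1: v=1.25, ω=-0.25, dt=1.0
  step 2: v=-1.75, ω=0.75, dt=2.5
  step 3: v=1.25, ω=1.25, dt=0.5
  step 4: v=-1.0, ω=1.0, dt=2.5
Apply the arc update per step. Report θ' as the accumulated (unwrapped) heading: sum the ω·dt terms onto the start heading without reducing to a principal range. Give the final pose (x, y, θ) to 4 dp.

(-2.6850, -5.0534, 3.7028)

step 1: θ'=-1.2972 (R=-5.0000) → pose (-1.0161, -5.6490, -1.2972)
step 2: θ'=0.5778 (R=-2.3333) → pose (-4.5371, -4.3249, 0.5778)
step 3: θ'=1.2028 (R=1.0000) → pose (-4.1502, -3.8470, 1.2028)
step 4: θ'=3.7028 (R=-1.0000) → pose (-2.6850, -5.0534, 3.7028)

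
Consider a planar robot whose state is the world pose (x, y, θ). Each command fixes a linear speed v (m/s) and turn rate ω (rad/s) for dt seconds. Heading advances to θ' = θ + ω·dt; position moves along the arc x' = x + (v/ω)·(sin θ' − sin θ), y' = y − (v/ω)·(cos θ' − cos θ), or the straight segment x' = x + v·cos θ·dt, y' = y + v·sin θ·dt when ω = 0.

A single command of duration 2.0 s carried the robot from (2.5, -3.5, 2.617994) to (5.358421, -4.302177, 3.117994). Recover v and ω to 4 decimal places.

v = -1.5000, ω = 0.2500

Δθ = 3.117994 − 2.617994 = 0.500000
ω = Δθ/dt = 0.500000/2.0 = 0.2500
R = Δx/(sin θ' − sin θ) = -6.0000
v = R·ω = -6.0000·0.2500 = -1.5000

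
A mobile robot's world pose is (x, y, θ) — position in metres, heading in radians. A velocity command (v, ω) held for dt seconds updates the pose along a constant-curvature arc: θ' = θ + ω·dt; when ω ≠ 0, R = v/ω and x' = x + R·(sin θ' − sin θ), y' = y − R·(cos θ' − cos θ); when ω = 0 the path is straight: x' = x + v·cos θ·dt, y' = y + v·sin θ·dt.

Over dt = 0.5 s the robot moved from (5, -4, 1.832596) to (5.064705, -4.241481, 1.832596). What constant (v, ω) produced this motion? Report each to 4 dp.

Δθ = 1.832596 − 1.832596 = 0.000000
ω = Δθ/dt = 0.000000/0.5 = 0.0000
ω = 0 → v = (Δx·cos θ + Δy·sin θ)/dt = -0.5000

v = -0.5000, ω = 0.0000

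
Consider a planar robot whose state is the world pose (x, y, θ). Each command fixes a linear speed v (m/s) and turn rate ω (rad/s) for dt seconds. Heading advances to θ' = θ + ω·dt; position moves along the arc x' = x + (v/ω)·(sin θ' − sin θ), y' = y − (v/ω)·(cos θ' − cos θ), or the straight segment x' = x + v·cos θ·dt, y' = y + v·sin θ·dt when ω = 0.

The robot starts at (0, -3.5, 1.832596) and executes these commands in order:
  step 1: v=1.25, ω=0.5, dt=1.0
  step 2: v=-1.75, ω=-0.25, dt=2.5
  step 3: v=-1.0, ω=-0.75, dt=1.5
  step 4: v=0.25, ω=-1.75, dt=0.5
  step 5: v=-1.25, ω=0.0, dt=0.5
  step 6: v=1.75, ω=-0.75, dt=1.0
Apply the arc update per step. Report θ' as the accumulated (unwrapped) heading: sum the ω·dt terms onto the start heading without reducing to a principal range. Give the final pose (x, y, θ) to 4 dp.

step 1: θ'=2.3326 (R=2.5000) → pose (-0.6058, -2.4215, 2.3326)
step 2: θ'=1.7076 (R=7.0000) → pose (1.2636, -6.2984, 1.7076)
step 3: θ'=0.5826 (R=1.3333) → pose (0.6763, -7.5937, 0.5826)
step 4: θ'=-0.2924 (R=-0.1429) → pose (0.7961, -7.5762, -0.2924)
step 5: θ'=-0.2924 (straight) → pose (0.1976, -7.3960, -0.2924)
step 6: θ'=-1.0424 (R=-2.3333) → pose (1.5401, -8.4540, -1.0424)

(1.5401, -8.4540, -1.0424)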